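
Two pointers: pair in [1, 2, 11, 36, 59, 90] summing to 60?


lo=0(1)+hi=5(90)=91
lo=0(1)+hi=4(59)=60

Yes: 1+59=60


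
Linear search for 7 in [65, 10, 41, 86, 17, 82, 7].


i=0: 65!=7
i=1: 10!=7
i=2: 41!=7
i=3: 86!=7
i=4: 17!=7
i=5: 82!=7
i=6: 7==7 found!

Found at 6, 7 comps


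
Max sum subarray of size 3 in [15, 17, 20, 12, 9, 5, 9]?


[0:3]: 52
[1:4]: 49
[2:5]: 41
[3:6]: 26
[4:7]: 23

Max: 52 at [0:3]


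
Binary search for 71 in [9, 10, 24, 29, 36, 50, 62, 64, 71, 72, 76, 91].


Step 1: lo=0, hi=11, mid=5, val=50
Step 2: lo=6, hi=11, mid=8, val=71

Found at index 8


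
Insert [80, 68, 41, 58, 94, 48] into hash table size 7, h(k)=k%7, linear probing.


Insert 80: h=3 -> slot 3
Insert 68: h=5 -> slot 5
Insert 41: h=6 -> slot 6
Insert 58: h=2 -> slot 2
Insert 94: h=3, 1 probes -> slot 4
Insert 48: h=6, 1 probes -> slot 0

Table: [48, None, 58, 80, 94, 68, 41]


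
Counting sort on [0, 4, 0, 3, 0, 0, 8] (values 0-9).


Input: [0, 4, 0, 3, 0, 0, 8]
Counts: [4, 0, 0, 1, 1, 0, 0, 0, 1, 0]

Sorted: [0, 0, 0, 0, 3, 4, 8]


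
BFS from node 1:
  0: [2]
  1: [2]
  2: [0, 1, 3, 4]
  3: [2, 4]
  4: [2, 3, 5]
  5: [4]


Visit 1, enqueue [2]
Visit 2, enqueue [0, 3, 4]
Visit 0, enqueue []
Visit 3, enqueue []
Visit 4, enqueue [5]
Visit 5, enqueue []

BFS order: [1, 2, 0, 3, 4, 5]


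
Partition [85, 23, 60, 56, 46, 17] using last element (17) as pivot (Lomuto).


Pivot: 17
Place pivot at 0: [17, 23, 60, 56, 46, 85]

Partitioned: [17, 23, 60, 56, 46, 85]


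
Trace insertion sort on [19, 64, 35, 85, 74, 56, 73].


Initial: [19, 64, 35, 85, 74, 56, 73]
Insert 64: [19, 64, 35, 85, 74, 56, 73]
Insert 35: [19, 35, 64, 85, 74, 56, 73]
Insert 85: [19, 35, 64, 85, 74, 56, 73]
Insert 74: [19, 35, 64, 74, 85, 56, 73]
Insert 56: [19, 35, 56, 64, 74, 85, 73]
Insert 73: [19, 35, 56, 64, 73, 74, 85]

Sorted: [19, 35, 56, 64, 73, 74, 85]


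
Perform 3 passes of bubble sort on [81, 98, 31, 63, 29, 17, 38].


Initial: [81, 98, 31, 63, 29, 17, 38]
Pass 1: [81, 31, 63, 29, 17, 38, 98] (5 swaps)
Pass 2: [31, 63, 29, 17, 38, 81, 98] (5 swaps)
Pass 3: [31, 29, 17, 38, 63, 81, 98] (3 swaps)

After 3 passes: [31, 29, 17, 38, 63, 81, 98]


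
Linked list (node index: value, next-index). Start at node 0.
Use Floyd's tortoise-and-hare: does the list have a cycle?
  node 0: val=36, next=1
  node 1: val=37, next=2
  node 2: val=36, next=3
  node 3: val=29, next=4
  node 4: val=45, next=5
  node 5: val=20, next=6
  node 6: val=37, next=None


Floyd's tortoise (slow, +1) and hare (fast, +2):
  init: slow=0, fast=0
  step 1: slow=1, fast=2
  step 2: slow=2, fast=4
  step 3: slow=3, fast=6
  step 4: fast -> None, no cycle

Cycle: no


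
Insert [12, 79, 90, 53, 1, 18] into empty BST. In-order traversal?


Insert 12: root
Insert 79: R from 12
Insert 90: R from 12 -> R from 79
Insert 53: R from 12 -> L from 79
Insert 1: L from 12
Insert 18: R from 12 -> L from 79 -> L from 53

In-order: [1, 12, 18, 53, 79, 90]


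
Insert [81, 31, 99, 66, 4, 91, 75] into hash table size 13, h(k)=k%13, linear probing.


Insert 81: h=3 -> slot 3
Insert 31: h=5 -> slot 5
Insert 99: h=8 -> slot 8
Insert 66: h=1 -> slot 1
Insert 4: h=4 -> slot 4
Insert 91: h=0 -> slot 0
Insert 75: h=10 -> slot 10

Table: [91, 66, None, 81, 4, 31, None, None, 99, None, 75, None, None]


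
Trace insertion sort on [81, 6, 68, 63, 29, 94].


Initial: [81, 6, 68, 63, 29, 94]
Insert 6: [6, 81, 68, 63, 29, 94]
Insert 68: [6, 68, 81, 63, 29, 94]
Insert 63: [6, 63, 68, 81, 29, 94]
Insert 29: [6, 29, 63, 68, 81, 94]
Insert 94: [6, 29, 63, 68, 81, 94]

Sorted: [6, 29, 63, 68, 81, 94]


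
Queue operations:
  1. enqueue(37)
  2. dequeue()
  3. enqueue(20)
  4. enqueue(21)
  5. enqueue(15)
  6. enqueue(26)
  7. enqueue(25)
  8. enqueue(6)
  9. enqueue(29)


enqueue(37) -> [37]
dequeue()->37, []
enqueue(20) -> [20]
enqueue(21) -> [20, 21]
enqueue(15) -> [20, 21, 15]
enqueue(26) -> [20, 21, 15, 26]
enqueue(25) -> [20, 21, 15, 26, 25]
enqueue(6) -> [20, 21, 15, 26, 25, 6]
enqueue(29) -> [20, 21, 15, 26, 25, 6, 29]

Final queue: [20, 21, 15, 26, 25, 6, 29]


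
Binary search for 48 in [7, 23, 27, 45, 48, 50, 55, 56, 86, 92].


Step 1: lo=0, hi=9, mid=4, val=48

Found at index 4


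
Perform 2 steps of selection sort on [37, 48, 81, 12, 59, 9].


Initial: [37, 48, 81, 12, 59, 9]
Step 1: min=9 at 5
  Swap: [9, 48, 81, 12, 59, 37]
Step 2: min=12 at 3
  Swap: [9, 12, 81, 48, 59, 37]

After 2 steps: [9, 12, 81, 48, 59, 37]


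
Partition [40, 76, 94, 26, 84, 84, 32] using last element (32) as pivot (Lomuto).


Pivot: 32
  26 <= 32: swap -> [26, 76, 94, 40, 84, 84, 32]
Place pivot at 1: [26, 32, 94, 40, 84, 84, 76]

Partitioned: [26, 32, 94, 40, 84, 84, 76]


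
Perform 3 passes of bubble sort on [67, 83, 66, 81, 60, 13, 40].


Initial: [67, 83, 66, 81, 60, 13, 40]
Pass 1: [67, 66, 81, 60, 13, 40, 83] (5 swaps)
Pass 2: [66, 67, 60, 13, 40, 81, 83] (4 swaps)
Pass 3: [66, 60, 13, 40, 67, 81, 83] (3 swaps)

After 3 passes: [66, 60, 13, 40, 67, 81, 83]


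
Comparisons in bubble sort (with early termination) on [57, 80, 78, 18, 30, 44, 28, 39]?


Algorithm: bubble sort (with early termination)
Input: [57, 80, 78, 18, 30, 44, 28, 39]
Sorted: [18, 28, 30, 39, 44, 57, 78, 80]

27


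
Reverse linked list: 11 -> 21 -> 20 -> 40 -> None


Step 1: curr=11, set curr.next=prev(None) | reversed so far: 11
Step 2: curr=21, set curr.next=prev(11) | reversed so far: 21 -> 11
Step 3: curr=20, set curr.next=prev(21) | reversed so far: 20 -> 21 -> 11
Step 4: curr=40, set curr.next=prev(20) | reversed so far: 40 -> 20 -> 21 -> 11

40 -> 20 -> 21 -> 11 -> None


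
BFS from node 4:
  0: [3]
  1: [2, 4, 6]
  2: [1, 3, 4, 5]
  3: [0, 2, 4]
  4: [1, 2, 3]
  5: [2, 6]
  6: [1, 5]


Visit 4, enqueue [1, 2, 3]
Visit 1, enqueue [6]
Visit 2, enqueue [5]
Visit 3, enqueue [0]
Visit 6, enqueue []
Visit 5, enqueue []
Visit 0, enqueue []

BFS order: [4, 1, 2, 3, 6, 5, 0]


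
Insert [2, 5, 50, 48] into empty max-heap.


Insert 2: [2]
Insert 5: [5, 2]
Insert 50: [50, 2, 5]
Insert 48: [50, 48, 5, 2]

Final heap: [50, 48, 5, 2]


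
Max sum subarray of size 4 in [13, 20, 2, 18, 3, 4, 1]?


[0:4]: 53
[1:5]: 43
[2:6]: 27
[3:7]: 26

Max: 53 at [0:4]


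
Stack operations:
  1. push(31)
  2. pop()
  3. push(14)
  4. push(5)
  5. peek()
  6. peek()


push(31) -> [31]
pop()->31, []
push(14) -> [14]
push(5) -> [14, 5]
peek()->5
peek()->5

Final stack: [14, 5]


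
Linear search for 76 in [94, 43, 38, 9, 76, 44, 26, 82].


i=0: 94!=76
i=1: 43!=76
i=2: 38!=76
i=3: 9!=76
i=4: 76==76 found!

Found at 4, 5 comps


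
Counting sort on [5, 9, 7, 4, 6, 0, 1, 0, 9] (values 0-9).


Input: [5, 9, 7, 4, 6, 0, 1, 0, 9]
Counts: [2, 1, 0, 0, 1, 1, 1, 1, 0, 2]

Sorted: [0, 0, 1, 4, 5, 6, 7, 9, 9]


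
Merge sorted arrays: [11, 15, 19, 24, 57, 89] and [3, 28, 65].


Take 3 from B
Take 11 from A
Take 15 from A
Take 19 from A
Take 24 from A
Take 28 from B
Take 57 from A
Take 65 from B

Merged: [3, 11, 15, 19, 24, 28, 57, 65, 89]


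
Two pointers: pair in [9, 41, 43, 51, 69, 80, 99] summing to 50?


lo=0(9)+hi=6(99)=108
lo=0(9)+hi=5(80)=89
lo=0(9)+hi=4(69)=78
lo=0(9)+hi=3(51)=60
lo=0(9)+hi=2(43)=52
lo=0(9)+hi=1(41)=50

Yes: 9+41=50


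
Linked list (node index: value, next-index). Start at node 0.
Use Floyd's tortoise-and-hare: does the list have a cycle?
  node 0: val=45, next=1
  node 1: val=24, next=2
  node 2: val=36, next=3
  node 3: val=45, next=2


Floyd's tortoise (slow, +1) and hare (fast, +2):
  init: slow=0, fast=0
  step 1: slow=1, fast=2
  step 2: slow=2, fast=2
  slow == fast at node 2: cycle detected

Cycle: yes


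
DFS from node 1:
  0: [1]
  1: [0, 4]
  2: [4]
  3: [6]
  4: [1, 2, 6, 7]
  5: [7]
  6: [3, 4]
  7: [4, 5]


Visit 1, push [4, 0]
Visit 0, push []
Visit 4, push [7, 6, 2]
Visit 2, push []
Visit 6, push [3]
Visit 3, push []
Visit 7, push [5]
Visit 5, push []

DFS order: [1, 0, 4, 2, 6, 3, 7, 5]


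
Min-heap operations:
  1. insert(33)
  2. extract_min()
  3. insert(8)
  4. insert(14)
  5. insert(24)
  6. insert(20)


insert(33) -> [33]
extract_min()->33, []
insert(8) -> [8]
insert(14) -> [8, 14]
insert(24) -> [8, 14, 24]
insert(20) -> [8, 14, 24, 20]

Final heap: [8, 14, 24, 20]


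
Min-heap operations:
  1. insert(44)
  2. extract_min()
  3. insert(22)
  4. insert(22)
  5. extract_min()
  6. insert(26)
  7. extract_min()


insert(44) -> [44]
extract_min()->44, []
insert(22) -> [22]
insert(22) -> [22, 22]
extract_min()->22, [22]
insert(26) -> [22, 26]
extract_min()->22, [26]

Final heap: [26]


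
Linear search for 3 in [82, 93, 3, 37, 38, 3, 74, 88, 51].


i=0: 82!=3
i=1: 93!=3
i=2: 3==3 found!

Found at 2, 3 comps


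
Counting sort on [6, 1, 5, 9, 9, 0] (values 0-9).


Input: [6, 1, 5, 9, 9, 0]
Counts: [1, 1, 0, 0, 0, 1, 1, 0, 0, 2]

Sorted: [0, 1, 5, 6, 9, 9]


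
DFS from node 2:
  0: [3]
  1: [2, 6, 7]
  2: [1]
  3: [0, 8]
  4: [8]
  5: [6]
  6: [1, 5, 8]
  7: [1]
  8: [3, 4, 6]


Visit 2, push [1]
Visit 1, push [7, 6]
Visit 6, push [8, 5]
Visit 5, push []
Visit 8, push [4, 3]
Visit 3, push [0]
Visit 0, push []
Visit 4, push []
Visit 7, push []

DFS order: [2, 1, 6, 5, 8, 3, 0, 4, 7]


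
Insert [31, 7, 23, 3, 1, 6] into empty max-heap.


Insert 31: [31]
Insert 7: [31, 7]
Insert 23: [31, 7, 23]
Insert 3: [31, 7, 23, 3]
Insert 1: [31, 7, 23, 3, 1]
Insert 6: [31, 7, 23, 3, 1, 6]

Final heap: [31, 7, 23, 3, 1, 6]


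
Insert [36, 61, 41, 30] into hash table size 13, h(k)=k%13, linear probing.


Insert 36: h=10 -> slot 10
Insert 61: h=9 -> slot 9
Insert 41: h=2 -> slot 2
Insert 30: h=4 -> slot 4

Table: [None, None, 41, None, 30, None, None, None, None, 61, 36, None, None]


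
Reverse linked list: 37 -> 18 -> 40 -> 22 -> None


Step 1: curr=37, set curr.next=prev(None) | reversed so far: 37
Step 2: curr=18, set curr.next=prev(37) | reversed so far: 18 -> 37
Step 3: curr=40, set curr.next=prev(18) | reversed so far: 40 -> 18 -> 37
Step 4: curr=22, set curr.next=prev(40) | reversed so far: 22 -> 40 -> 18 -> 37

22 -> 40 -> 18 -> 37 -> None


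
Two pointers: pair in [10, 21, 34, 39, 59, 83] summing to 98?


lo=0(10)+hi=5(83)=93
lo=1(21)+hi=5(83)=104
lo=1(21)+hi=4(59)=80
lo=2(34)+hi=4(59)=93
lo=3(39)+hi=4(59)=98

Yes: 39+59=98


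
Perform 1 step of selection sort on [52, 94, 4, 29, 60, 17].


Initial: [52, 94, 4, 29, 60, 17]
Step 1: min=4 at 2
  Swap: [4, 94, 52, 29, 60, 17]

After 1 step: [4, 94, 52, 29, 60, 17]


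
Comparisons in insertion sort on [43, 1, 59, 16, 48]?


Algorithm: insertion sort
Input: [43, 1, 59, 16, 48]
Sorted: [1, 16, 43, 48, 59]

7


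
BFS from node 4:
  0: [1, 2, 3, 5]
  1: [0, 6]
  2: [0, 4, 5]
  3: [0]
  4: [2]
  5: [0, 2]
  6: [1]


Visit 4, enqueue [2]
Visit 2, enqueue [0, 5]
Visit 0, enqueue [1, 3]
Visit 5, enqueue []
Visit 1, enqueue [6]
Visit 3, enqueue []
Visit 6, enqueue []

BFS order: [4, 2, 0, 5, 1, 3, 6]


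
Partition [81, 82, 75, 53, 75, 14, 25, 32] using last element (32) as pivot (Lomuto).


Pivot: 32
  14 <= 32: swap -> [14, 82, 75, 53, 75, 81, 25, 32]
  25 <= 32: swap -> [14, 25, 75, 53, 75, 81, 82, 32]
Place pivot at 2: [14, 25, 32, 53, 75, 81, 82, 75]

Partitioned: [14, 25, 32, 53, 75, 81, 82, 75]


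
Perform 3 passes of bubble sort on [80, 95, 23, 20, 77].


Initial: [80, 95, 23, 20, 77]
Pass 1: [80, 23, 20, 77, 95] (3 swaps)
Pass 2: [23, 20, 77, 80, 95] (3 swaps)
Pass 3: [20, 23, 77, 80, 95] (1 swaps)

After 3 passes: [20, 23, 77, 80, 95]


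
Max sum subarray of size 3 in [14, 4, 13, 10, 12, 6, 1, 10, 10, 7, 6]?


[0:3]: 31
[1:4]: 27
[2:5]: 35
[3:6]: 28
[4:7]: 19
[5:8]: 17
[6:9]: 21
[7:10]: 27
[8:11]: 23

Max: 35 at [2:5]


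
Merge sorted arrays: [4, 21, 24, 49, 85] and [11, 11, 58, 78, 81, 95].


Take 4 from A
Take 11 from B
Take 11 from B
Take 21 from A
Take 24 from A
Take 49 from A
Take 58 from B
Take 78 from B
Take 81 from B
Take 85 from A

Merged: [4, 11, 11, 21, 24, 49, 58, 78, 81, 85, 95]


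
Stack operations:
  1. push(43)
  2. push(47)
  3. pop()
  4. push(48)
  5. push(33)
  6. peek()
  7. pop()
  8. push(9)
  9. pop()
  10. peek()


push(43) -> [43]
push(47) -> [43, 47]
pop()->47, [43]
push(48) -> [43, 48]
push(33) -> [43, 48, 33]
peek()->33
pop()->33, [43, 48]
push(9) -> [43, 48, 9]
pop()->9, [43, 48]
peek()->48

Final stack: [43, 48]


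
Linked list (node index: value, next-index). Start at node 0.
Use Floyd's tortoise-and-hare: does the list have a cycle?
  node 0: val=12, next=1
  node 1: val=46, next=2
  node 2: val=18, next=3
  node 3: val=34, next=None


Floyd's tortoise (slow, +1) and hare (fast, +2):
  init: slow=0, fast=0
  step 1: slow=1, fast=2
  step 2: fast 2->3->None, no cycle

Cycle: no


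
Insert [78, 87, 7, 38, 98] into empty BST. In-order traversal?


Insert 78: root
Insert 87: R from 78
Insert 7: L from 78
Insert 38: L from 78 -> R from 7
Insert 98: R from 78 -> R from 87

In-order: [7, 38, 78, 87, 98]


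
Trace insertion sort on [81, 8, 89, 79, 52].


Initial: [81, 8, 89, 79, 52]
Insert 8: [8, 81, 89, 79, 52]
Insert 89: [8, 81, 89, 79, 52]
Insert 79: [8, 79, 81, 89, 52]
Insert 52: [8, 52, 79, 81, 89]

Sorted: [8, 52, 79, 81, 89]


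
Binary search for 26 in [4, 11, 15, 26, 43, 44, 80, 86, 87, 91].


Step 1: lo=0, hi=9, mid=4, val=43
Step 2: lo=0, hi=3, mid=1, val=11
Step 3: lo=2, hi=3, mid=2, val=15
Step 4: lo=3, hi=3, mid=3, val=26

Found at index 3


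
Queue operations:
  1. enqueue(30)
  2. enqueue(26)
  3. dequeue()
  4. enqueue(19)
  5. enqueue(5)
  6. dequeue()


enqueue(30) -> [30]
enqueue(26) -> [30, 26]
dequeue()->30, [26]
enqueue(19) -> [26, 19]
enqueue(5) -> [26, 19, 5]
dequeue()->26, [19, 5]

Final queue: [19, 5]


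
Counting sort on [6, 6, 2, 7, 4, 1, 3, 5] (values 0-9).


Input: [6, 6, 2, 7, 4, 1, 3, 5]
Counts: [0, 1, 1, 1, 1, 1, 2, 1, 0, 0]

Sorted: [1, 2, 3, 4, 5, 6, 6, 7]


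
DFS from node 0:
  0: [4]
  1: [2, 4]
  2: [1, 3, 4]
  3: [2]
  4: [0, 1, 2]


Visit 0, push [4]
Visit 4, push [2, 1]
Visit 1, push [2]
Visit 2, push [3]
Visit 3, push []

DFS order: [0, 4, 1, 2, 3]


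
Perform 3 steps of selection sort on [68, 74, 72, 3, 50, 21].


Initial: [68, 74, 72, 3, 50, 21]
Step 1: min=3 at 3
  Swap: [3, 74, 72, 68, 50, 21]
Step 2: min=21 at 5
  Swap: [3, 21, 72, 68, 50, 74]
Step 3: min=50 at 4
  Swap: [3, 21, 50, 68, 72, 74]

After 3 steps: [3, 21, 50, 68, 72, 74]


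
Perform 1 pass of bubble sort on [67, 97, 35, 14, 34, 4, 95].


Initial: [67, 97, 35, 14, 34, 4, 95]
Pass 1: [67, 35, 14, 34, 4, 95, 97] (5 swaps)

After 1 pass: [67, 35, 14, 34, 4, 95, 97]


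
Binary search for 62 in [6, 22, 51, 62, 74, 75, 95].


Step 1: lo=0, hi=6, mid=3, val=62

Found at index 3


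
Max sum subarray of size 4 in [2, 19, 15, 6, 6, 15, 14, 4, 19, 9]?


[0:4]: 42
[1:5]: 46
[2:6]: 42
[3:7]: 41
[4:8]: 39
[5:9]: 52
[6:10]: 46

Max: 52 at [5:9]


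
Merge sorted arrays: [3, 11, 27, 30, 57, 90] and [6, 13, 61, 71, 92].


Take 3 from A
Take 6 from B
Take 11 from A
Take 13 from B
Take 27 from A
Take 30 from A
Take 57 from A
Take 61 from B
Take 71 from B
Take 90 from A

Merged: [3, 6, 11, 13, 27, 30, 57, 61, 71, 90, 92]


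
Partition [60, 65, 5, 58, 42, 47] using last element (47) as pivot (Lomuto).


Pivot: 47
  5 <= 47: swap -> [5, 65, 60, 58, 42, 47]
  42 <= 47: swap -> [5, 42, 60, 58, 65, 47]
Place pivot at 2: [5, 42, 47, 58, 65, 60]

Partitioned: [5, 42, 47, 58, 65, 60]


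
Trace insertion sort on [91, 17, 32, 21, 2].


Initial: [91, 17, 32, 21, 2]
Insert 17: [17, 91, 32, 21, 2]
Insert 32: [17, 32, 91, 21, 2]
Insert 21: [17, 21, 32, 91, 2]
Insert 2: [2, 17, 21, 32, 91]

Sorted: [2, 17, 21, 32, 91]


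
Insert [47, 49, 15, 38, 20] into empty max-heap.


Insert 47: [47]
Insert 49: [49, 47]
Insert 15: [49, 47, 15]
Insert 38: [49, 47, 15, 38]
Insert 20: [49, 47, 15, 38, 20]

Final heap: [49, 47, 15, 38, 20]


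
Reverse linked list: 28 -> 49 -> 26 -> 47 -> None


Step 1: curr=28, set curr.next=prev(None) | reversed so far: 28
Step 2: curr=49, set curr.next=prev(28) | reversed so far: 49 -> 28
Step 3: curr=26, set curr.next=prev(49) | reversed so far: 26 -> 49 -> 28
Step 4: curr=47, set curr.next=prev(26) | reversed so far: 47 -> 26 -> 49 -> 28

47 -> 26 -> 49 -> 28 -> None


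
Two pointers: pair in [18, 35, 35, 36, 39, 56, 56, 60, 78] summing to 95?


lo=0(18)+hi=8(78)=96
lo=0(18)+hi=7(60)=78
lo=1(35)+hi=7(60)=95

Yes: 35+60=95


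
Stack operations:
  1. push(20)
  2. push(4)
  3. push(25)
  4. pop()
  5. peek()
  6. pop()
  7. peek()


push(20) -> [20]
push(4) -> [20, 4]
push(25) -> [20, 4, 25]
pop()->25, [20, 4]
peek()->4
pop()->4, [20]
peek()->20

Final stack: [20]


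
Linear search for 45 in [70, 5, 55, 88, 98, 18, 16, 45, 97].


i=0: 70!=45
i=1: 5!=45
i=2: 55!=45
i=3: 88!=45
i=4: 98!=45
i=5: 18!=45
i=6: 16!=45
i=7: 45==45 found!

Found at 7, 8 comps


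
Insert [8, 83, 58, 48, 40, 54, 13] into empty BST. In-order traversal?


Insert 8: root
Insert 83: R from 8
Insert 58: R from 8 -> L from 83
Insert 48: R from 8 -> L from 83 -> L from 58
Insert 40: R from 8 -> L from 83 -> L from 58 -> L from 48
Insert 54: R from 8 -> L from 83 -> L from 58 -> R from 48
Insert 13: R from 8 -> L from 83 -> L from 58 -> L from 48 -> L from 40

In-order: [8, 13, 40, 48, 54, 58, 83]


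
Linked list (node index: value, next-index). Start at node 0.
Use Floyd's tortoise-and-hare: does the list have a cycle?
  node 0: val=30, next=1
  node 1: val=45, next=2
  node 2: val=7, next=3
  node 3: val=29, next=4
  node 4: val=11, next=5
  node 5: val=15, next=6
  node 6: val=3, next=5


Floyd's tortoise (slow, +1) and hare (fast, +2):
  init: slow=0, fast=0
  step 1: slow=1, fast=2
  step 2: slow=2, fast=4
  step 3: slow=3, fast=6
  step 4: slow=4, fast=6
  step 5: slow=5, fast=6
  step 6: slow=6, fast=6
  slow == fast at node 6: cycle detected

Cycle: yes


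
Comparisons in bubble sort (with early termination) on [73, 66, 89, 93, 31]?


Algorithm: bubble sort (with early termination)
Input: [73, 66, 89, 93, 31]
Sorted: [31, 66, 73, 89, 93]

10


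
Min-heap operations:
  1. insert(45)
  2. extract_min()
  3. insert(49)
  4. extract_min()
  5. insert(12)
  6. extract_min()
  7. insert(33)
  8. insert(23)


insert(45) -> [45]
extract_min()->45, []
insert(49) -> [49]
extract_min()->49, []
insert(12) -> [12]
extract_min()->12, []
insert(33) -> [33]
insert(23) -> [23, 33]

Final heap: [23, 33]


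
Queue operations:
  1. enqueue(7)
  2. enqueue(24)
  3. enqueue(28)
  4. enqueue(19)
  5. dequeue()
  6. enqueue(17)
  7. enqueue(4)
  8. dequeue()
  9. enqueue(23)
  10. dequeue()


enqueue(7) -> [7]
enqueue(24) -> [7, 24]
enqueue(28) -> [7, 24, 28]
enqueue(19) -> [7, 24, 28, 19]
dequeue()->7, [24, 28, 19]
enqueue(17) -> [24, 28, 19, 17]
enqueue(4) -> [24, 28, 19, 17, 4]
dequeue()->24, [28, 19, 17, 4]
enqueue(23) -> [28, 19, 17, 4, 23]
dequeue()->28, [19, 17, 4, 23]

Final queue: [19, 17, 4, 23]


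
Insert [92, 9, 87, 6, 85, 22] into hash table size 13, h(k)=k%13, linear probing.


Insert 92: h=1 -> slot 1
Insert 9: h=9 -> slot 9
Insert 87: h=9, 1 probes -> slot 10
Insert 6: h=6 -> slot 6
Insert 85: h=7 -> slot 7
Insert 22: h=9, 2 probes -> slot 11

Table: [None, 92, None, None, None, None, 6, 85, None, 9, 87, 22, None]


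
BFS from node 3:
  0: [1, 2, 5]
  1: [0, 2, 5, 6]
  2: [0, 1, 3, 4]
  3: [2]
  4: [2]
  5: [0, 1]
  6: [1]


Visit 3, enqueue [2]
Visit 2, enqueue [0, 1, 4]
Visit 0, enqueue [5]
Visit 1, enqueue [6]
Visit 4, enqueue []
Visit 5, enqueue []
Visit 6, enqueue []

BFS order: [3, 2, 0, 1, 4, 5, 6]


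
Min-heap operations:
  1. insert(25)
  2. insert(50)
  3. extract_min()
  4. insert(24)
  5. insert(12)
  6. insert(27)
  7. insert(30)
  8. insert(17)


insert(25) -> [25]
insert(50) -> [25, 50]
extract_min()->25, [50]
insert(24) -> [24, 50]
insert(12) -> [12, 50, 24]
insert(27) -> [12, 27, 24, 50]
insert(30) -> [12, 27, 24, 50, 30]
insert(17) -> [12, 27, 17, 50, 30, 24]

Final heap: [12, 27, 17, 50, 30, 24]


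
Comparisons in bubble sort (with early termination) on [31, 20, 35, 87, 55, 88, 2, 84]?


Algorithm: bubble sort (with early termination)
Input: [31, 20, 35, 87, 55, 88, 2, 84]
Sorted: [2, 20, 31, 35, 55, 84, 87, 88]

28


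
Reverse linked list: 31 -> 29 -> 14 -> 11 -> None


Step 1: curr=31, set curr.next=prev(None) | reversed so far: 31
Step 2: curr=29, set curr.next=prev(31) | reversed so far: 29 -> 31
Step 3: curr=14, set curr.next=prev(29) | reversed so far: 14 -> 29 -> 31
Step 4: curr=11, set curr.next=prev(14) | reversed so far: 11 -> 14 -> 29 -> 31

11 -> 14 -> 29 -> 31 -> None


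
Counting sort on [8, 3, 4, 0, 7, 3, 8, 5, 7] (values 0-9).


Input: [8, 3, 4, 0, 7, 3, 8, 5, 7]
Counts: [1, 0, 0, 2, 1, 1, 0, 2, 2, 0]

Sorted: [0, 3, 3, 4, 5, 7, 7, 8, 8]


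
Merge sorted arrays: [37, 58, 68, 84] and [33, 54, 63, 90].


Take 33 from B
Take 37 from A
Take 54 from B
Take 58 from A
Take 63 from B
Take 68 from A
Take 84 from A

Merged: [33, 37, 54, 58, 63, 68, 84, 90]


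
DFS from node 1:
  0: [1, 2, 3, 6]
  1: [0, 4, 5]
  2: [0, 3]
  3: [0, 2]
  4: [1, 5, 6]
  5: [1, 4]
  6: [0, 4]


Visit 1, push [5, 4, 0]
Visit 0, push [6, 3, 2]
Visit 2, push [3]
Visit 3, push []
Visit 6, push [4]
Visit 4, push [5]
Visit 5, push []

DFS order: [1, 0, 2, 3, 6, 4, 5]


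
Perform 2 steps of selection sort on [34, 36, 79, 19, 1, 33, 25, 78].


Initial: [34, 36, 79, 19, 1, 33, 25, 78]
Step 1: min=1 at 4
  Swap: [1, 36, 79, 19, 34, 33, 25, 78]
Step 2: min=19 at 3
  Swap: [1, 19, 79, 36, 34, 33, 25, 78]

After 2 steps: [1, 19, 79, 36, 34, 33, 25, 78]


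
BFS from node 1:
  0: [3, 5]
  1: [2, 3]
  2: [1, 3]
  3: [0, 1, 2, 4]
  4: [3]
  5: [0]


Visit 1, enqueue [2, 3]
Visit 2, enqueue []
Visit 3, enqueue [0, 4]
Visit 0, enqueue [5]
Visit 4, enqueue []
Visit 5, enqueue []

BFS order: [1, 2, 3, 0, 4, 5]


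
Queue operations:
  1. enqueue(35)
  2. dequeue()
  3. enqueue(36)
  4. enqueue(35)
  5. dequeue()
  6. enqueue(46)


enqueue(35) -> [35]
dequeue()->35, []
enqueue(36) -> [36]
enqueue(35) -> [36, 35]
dequeue()->36, [35]
enqueue(46) -> [35, 46]

Final queue: [35, 46]


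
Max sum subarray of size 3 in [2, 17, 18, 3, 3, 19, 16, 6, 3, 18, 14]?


[0:3]: 37
[1:4]: 38
[2:5]: 24
[3:6]: 25
[4:7]: 38
[5:8]: 41
[6:9]: 25
[7:10]: 27
[8:11]: 35

Max: 41 at [5:8]


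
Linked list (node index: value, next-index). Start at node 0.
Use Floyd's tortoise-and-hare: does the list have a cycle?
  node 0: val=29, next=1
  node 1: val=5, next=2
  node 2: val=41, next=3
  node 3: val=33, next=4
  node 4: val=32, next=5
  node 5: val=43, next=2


Floyd's tortoise (slow, +1) and hare (fast, +2):
  init: slow=0, fast=0
  step 1: slow=1, fast=2
  step 2: slow=2, fast=4
  step 3: slow=3, fast=2
  step 4: slow=4, fast=4
  slow == fast at node 4: cycle detected

Cycle: yes


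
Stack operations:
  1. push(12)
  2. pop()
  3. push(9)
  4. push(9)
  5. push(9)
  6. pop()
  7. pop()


push(12) -> [12]
pop()->12, []
push(9) -> [9]
push(9) -> [9, 9]
push(9) -> [9, 9, 9]
pop()->9, [9, 9]
pop()->9, [9]

Final stack: [9]


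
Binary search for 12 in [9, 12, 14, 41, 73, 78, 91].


Step 1: lo=0, hi=6, mid=3, val=41
Step 2: lo=0, hi=2, mid=1, val=12

Found at index 1


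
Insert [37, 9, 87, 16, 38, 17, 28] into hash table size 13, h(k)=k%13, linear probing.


Insert 37: h=11 -> slot 11
Insert 9: h=9 -> slot 9
Insert 87: h=9, 1 probes -> slot 10
Insert 16: h=3 -> slot 3
Insert 38: h=12 -> slot 12
Insert 17: h=4 -> slot 4
Insert 28: h=2 -> slot 2

Table: [None, None, 28, 16, 17, None, None, None, None, 9, 87, 37, 38]


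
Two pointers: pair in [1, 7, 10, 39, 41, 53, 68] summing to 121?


lo=0(1)+hi=6(68)=69
lo=1(7)+hi=6(68)=75
lo=2(10)+hi=6(68)=78
lo=3(39)+hi=6(68)=107
lo=4(41)+hi=6(68)=109
lo=5(53)+hi=6(68)=121

Yes: 53+68=121


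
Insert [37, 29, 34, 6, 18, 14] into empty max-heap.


Insert 37: [37]
Insert 29: [37, 29]
Insert 34: [37, 29, 34]
Insert 6: [37, 29, 34, 6]
Insert 18: [37, 29, 34, 6, 18]
Insert 14: [37, 29, 34, 6, 18, 14]

Final heap: [37, 29, 34, 6, 18, 14]


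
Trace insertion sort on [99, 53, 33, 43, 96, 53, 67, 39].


Initial: [99, 53, 33, 43, 96, 53, 67, 39]
Insert 53: [53, 99, 33, 43, 96, 53, 67, 39]
Insert 33: [33, 53, 99, 43, 96, 53, 67, 39]
Insert 43: [33, 43, 53, 99, 96, 53, 67, 39]
Insert 96: [33, 43, 53, 96, 99, 53, 67, 39]
Insert 53: [33, 43, 53, 53, 96, 99, 67, 39]
Insert 67: [33, 43, 53, 53, 67, 96, 99, 39]
Insert 39: [33, 39, 43, 53, 53, 67, 96, 99]

Sorted: [33, 39, 43, 53, 53, 67, 96, 99]


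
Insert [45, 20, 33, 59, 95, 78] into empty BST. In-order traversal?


Insert 45: root
Insert 20: L from 45
Insert 33: L from 45 -> R from 20
Insert 59: R from 45
Insert 95: R from 45 -> R from 59
Insert 78: R from 45 -> R from 59 -> L from 95

In-order: [20, 33, 45, 59, 78, 95]


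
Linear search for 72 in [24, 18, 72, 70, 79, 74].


i=0: 24!=72
i=1: 18!=72
i=2: 72==72 found!

Found at 2, 3 comps


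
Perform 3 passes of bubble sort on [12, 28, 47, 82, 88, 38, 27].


Initial: [12, 28, 47, 82, 88, 38, 27]
Pass 1: [12, 28, 47, 82, 38, 27, 88] (2 swaps)
Pass 2: [12, 28, 47, 38, 27, 82, 88] (2 swaps)
Pass 3: [12, 28, 38, 27, 47, 82, 88] (2 swaps)

After 3 passes: [12, 28, 38, 27, 47, 82, 88]


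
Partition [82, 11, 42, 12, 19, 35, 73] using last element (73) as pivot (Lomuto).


Pivot: 73
  11 <= 73: swap -> [11, 82, 42, 12, 19, 35, 73]
  42 <= 73: swap -> [11, 42, 82, 12, 19, 35, 73]
  12 <= 73: swap -> [11, 42, 12, 82, 19, 35, 73]
  19 <= 73: swap -> [11, 42, 12, 19, 82, 35, 73]
  35 <= 73: swap -> [11, 42, 12, 19, 35, 82, 73]
Place pivot at 5: [11, 42, 12, 19, 35, 73, 82]

Partitioned: [11, 42, 12, 19, 35, 73, 82]


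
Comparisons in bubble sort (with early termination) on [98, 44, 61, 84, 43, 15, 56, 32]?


Algorithm: bubble sort (with early termination)
Input: [98, 44, 61, 84, 43, 15, 56, 32]
Sorted: [15, 32, 43, 44, 56, 61, 84, 98]

28


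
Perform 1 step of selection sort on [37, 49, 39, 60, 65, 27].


Initial: [37, 49, 39, 60, 65, 27]
Step 1: min=27 at 5
  Swap: [27, 49, 39, 60, 65, 37]

After 1 step: [27, 49, 39, 60, 65, 37]


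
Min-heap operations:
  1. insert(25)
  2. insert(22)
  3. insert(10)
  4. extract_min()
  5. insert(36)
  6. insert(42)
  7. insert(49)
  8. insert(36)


insert(25) -> [25]
insert(22) -> [22, 25]
insert(10) -> [10, 25, 22]
extract_min()->10, [22, 25]
insert(36) -> [22, 25, 36]
insert(42) -> [22, 25, 36, 42]
insert(49) -> [22, 25, 36, 42, 49]
insert(36) -> [22, 25, 36, 42, 49, 36]

Final heap: [22, 25, 36, 42, 49, 36]


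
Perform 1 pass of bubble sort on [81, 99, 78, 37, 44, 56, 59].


Initial: [81, 99, 78, 37, 44, 56, 59]
Pass 1: [81, 78, 37, 44, 56, 59, 99] (5 swaps)

After 1 pass: [81, 78, 37, 44, 56, 59, 99]


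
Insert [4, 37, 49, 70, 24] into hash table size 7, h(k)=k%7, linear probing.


Insert 4: h=4 -> slot 4
Insert 37: h=2 -> slot 2
Insert 49: h=0 -> slot 0
Insert 70: h=0, 1 probes -> slot 1
Insert 24: h=3 -> slot 3

Table: [49, 70, 37, 24, 4, None, None]


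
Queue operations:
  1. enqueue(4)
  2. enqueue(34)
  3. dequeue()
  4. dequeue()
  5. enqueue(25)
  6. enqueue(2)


enqueue(4) -> [4]
enqueue(34) -> [4, 34]
dequeue()->4, [34]
dequeue()->34, []
enqueue(25) -> [25]
enqueue(2) -> [25, 2]

Final queue: [25, 2]


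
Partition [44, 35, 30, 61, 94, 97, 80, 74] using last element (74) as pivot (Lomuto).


Pivot: 74
  44 <= 74: advance i (no swap)
  35 <= 74: advance i (no swap)
  30 <= 74: advance i (no swap)
  61 <= 74: advance i (no swap)
Place pivot at 4: [44, 35, 30, 61, 74, 97, 80, 94]

Partitioned: [44, 35, 30, 61, 74, 97, 80, 94]


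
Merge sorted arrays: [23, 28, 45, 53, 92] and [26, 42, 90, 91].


Take 23 from A
Take 26 from B
Take 28 from A
Take 42 from B
Take 45 from A
Take 53 from A
Take 90 from B
Take 91 from B

Merged: [23, 26, 28, 42, 45, 53, 90, 91, 92]


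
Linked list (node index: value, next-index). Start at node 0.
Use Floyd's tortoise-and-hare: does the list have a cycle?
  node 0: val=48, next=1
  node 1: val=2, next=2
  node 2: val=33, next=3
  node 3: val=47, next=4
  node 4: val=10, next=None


Floyd's tortoise (slow, +1) and hare (fast, +2):
  init: slow=0, fast=0
  step 1: slow=1, fast=2
  step 2: slow=2, fast=4
  step 3: fast -> None, no cycle

Cycle: no


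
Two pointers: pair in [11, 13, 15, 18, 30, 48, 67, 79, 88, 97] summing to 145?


lo=0(11)+hi=9(97)=108
lo=1(13)+hi=9(97)=110
lo=2(15)+hi=9(97)=112
lo=3(18)+hi=9(97)=115
lo=4(30)+hi=9(97)=127
lo=5(48)+hi=9(97)=145

Yes: 48+97=145


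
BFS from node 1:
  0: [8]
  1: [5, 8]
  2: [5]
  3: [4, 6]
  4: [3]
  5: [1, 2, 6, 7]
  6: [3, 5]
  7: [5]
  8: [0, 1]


Visit 1, enqueue [5, 8]
Visit 5, enqueue [2, 6, 7]
Visit 8, enqueue [0]
Visit 2, enqueue []
Visit 6, enqueue [3]
Visit 7, enqueue []
Visit 0, enqueue []
Visit 3, enqueue [4]
Visit 4, enqueue []

BFS order: [1, 5, 8, 2, 6, 7, 0, 3, 4]


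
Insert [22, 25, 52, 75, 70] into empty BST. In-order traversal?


Insert 22: root
Insert 25: R from 22
Insert 52: R from 22 -> R from 25
Insert 75: R from 22 -> R from 25 -> R from 52
Insert 70: R from 22 -> R from 25 -> R from 52 -> L from 75

In-order: [22, 25, 52, 70, 75]


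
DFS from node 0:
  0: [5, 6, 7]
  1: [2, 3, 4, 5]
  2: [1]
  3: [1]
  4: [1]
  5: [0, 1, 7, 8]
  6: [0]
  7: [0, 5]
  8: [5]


Visit 0, push [7, 6, 5]
Visit 5, push [8, 7, 1]
Visit 1, push [4, 3, 2]
Visit 2, push []
Visit 3, push []
Visit 4, push []
Visit 7, push []
Visit 8, push []
Visit 6, push []

DFS order: [0, 5, 1, 2, 3, 4, 7, 8, 6]


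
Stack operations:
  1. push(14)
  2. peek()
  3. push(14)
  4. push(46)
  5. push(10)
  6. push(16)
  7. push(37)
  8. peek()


push(14) -> [14]
peek()->14
push(14) -> [14, 14]
push(46) -> [14, 14, 46]
push(10) -> [14, 14, 46, 10]
push(16) -> [14, 14, 46, 10, 16]
push(37) -> [14, 14, 46, 10, 16, 37]
peek()->37

Final stack: [14, 14, 46, 10, 16, 37]


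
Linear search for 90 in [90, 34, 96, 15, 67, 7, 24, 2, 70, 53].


i=0: 90==90 found!

Found at 0, 1 comps


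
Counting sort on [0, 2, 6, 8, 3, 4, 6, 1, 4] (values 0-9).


Input: [0, 2, 6, 8, 3, 4, 6, 1, 4]
Counts: [1, 1, 1, 1, 2, 0, 2, 0, 1, 0]

Sorted: [0, 1, 2, 3, 4, 4, 6, 6, 8]


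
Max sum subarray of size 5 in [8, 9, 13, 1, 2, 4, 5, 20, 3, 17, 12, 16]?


[0:5]: 33
[1:6]: 29
[2:7]: 25
[3:8]: 32
[4:9]: 34
[5:10]: 49
[6:11]: 57
[7:12]: 68

Max: 68 at [7:12]


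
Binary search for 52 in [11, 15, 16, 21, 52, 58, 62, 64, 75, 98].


Step 1: lo=0, hi=9, mid=4, val=52

Found at index 4


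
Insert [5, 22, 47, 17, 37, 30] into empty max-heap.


Insert 5: [5]
Insert 22: [22, 5]
Insert 47: [47, 5, 22]
Insert 17: [47, 17, 22, 5]
Insert 37: [47, 37, 22, 5, 17]
Insert 30: [47, 37, 30, 5, 17, 22]

Final heap: [47, 37, 30, 5, 17, 22]


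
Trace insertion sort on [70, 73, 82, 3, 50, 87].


Initial: [70, 73, 82, 3, 50, 87]
Insert 73: [70, 73, 82, 3, 50, 87]
Insert 82: [70, 73, 82, 3, 50, 87]
Insert 3: [3, 70, 73, 82, 50, 87]
Insert 50: [3, 50, 70, 73, 82, 87]
Insert 87: [3, 50, 70, 73, 82, 87]

Sorted: [3, 50, 70, 73, 82, 87]


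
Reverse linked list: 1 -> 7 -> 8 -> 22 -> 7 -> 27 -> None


Step 1: curr=1, set curr.next=prev(None) | reversed so far: 1
Step 2: curr=7, set curr.next=prev(1) | reversed so far: 7 -> 1
Step 3: curr=8, set curr.next=prev(7) | reversed so far: 8 -> 7 -> 1
Step 4: curr=22, set curr.next=prev(8) | reversed so far: 22 -> 8 -> 7 -> 1
Step 5: curr=7, set curr.next=prev(22) | reversed so far: 7 -> 22 -> 8 -> 7 -> 1
Step 6: curr=27, set curr.next=prev(7) | reversed so far: 27 -> 7 -> 22 -> 8 -> 7 -> 1

27 -> 7 -> 22 -> 8 -> 7 -> 1 -> None


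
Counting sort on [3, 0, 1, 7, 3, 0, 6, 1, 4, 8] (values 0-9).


Input: [3, 0, 1, 7, 3, 0, 6, 1, 4, 8]
Counts: [2, 2, 0, 2, 1, 0, 1, 1, 1, 0]

Sorted: [0, 0, 1, 1, 3, 3, 4, 6, 7, 8]


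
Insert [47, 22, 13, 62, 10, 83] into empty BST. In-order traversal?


Insert 47: root
Insert 22: L from 47
Insert 13: L from 47 -> L from 22
Insert 62: R from 47
Insert 10: L from 47 -> L from 22 -> L from 13
Insert 83: R from 47 -> R from 62

In-order: [10, 13, 22, 47, 62, 83]


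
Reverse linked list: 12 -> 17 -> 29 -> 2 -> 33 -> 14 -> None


Step 1: curr=12, set curr.next=prev(None) | reversed so far: 12
Step 2: curr=17, set curr.next=prev(12) | reversed so far: 17 -> 12
Step 3: curr=29, set curr.next=prev(17) | reversed so far: 29 -> 17 -> 12
Step 4: curr=2, set curr.next=prev(29) | reversed so far: 2 -> 29 -> 17 -> 12
Step 5: curr=33, set curr.next=prev(2) | reversed so far: 33 -> 2 -> 29 -> 17 -> 12
Step 6: curr=14, set curr.next=prev(33) | reversed so far: 14 -> 33 -> 2 -> 29 -> 17 -> 12

14 -> 33 -> 2 -> 29 -> 17 -> 12 -> None


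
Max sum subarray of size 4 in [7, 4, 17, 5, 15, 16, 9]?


[0:4]: 33
[1:5]: 41
[2:6]: 53
[3:7]: 45

Max: 53 at [2:6]


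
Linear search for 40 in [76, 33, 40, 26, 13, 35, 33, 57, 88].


i=0: 76!=40
i=1: 33!=40
i=2: 40==40 found!

Found at 2, 3 comps


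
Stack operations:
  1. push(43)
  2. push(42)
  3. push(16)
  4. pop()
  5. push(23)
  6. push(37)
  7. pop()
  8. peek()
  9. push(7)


push(43) -> [43]
push(42) -> [43, 42]
push(16) -> [43, 42, 16]
pop()->16, [43, 42]
push(23) -> [43, 42, 23]
push(37) -> [43, 42, 23, 37]
pop()->37, [43, 42, 23]
peek()->23
push(7) -> [43, 42, 23, 7]

Final stack: [43, 42, 23, 7]


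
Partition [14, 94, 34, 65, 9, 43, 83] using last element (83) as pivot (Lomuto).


Pivot: 83
  14 <= 83: advance i (no swap)
  34 <= 83: swap -> [14, 34, 94, 65, 9, 43, 83]
  65 <= 83: swap -> [14, 34, 65, 94, 9, 43, 83]
  9 <= 83: swap -> [14, 34, 65, 9, 94, 43, 83]
  43 <= 83: swap -> [14, 34, 65, 9, 43, 94, 83]
Place pivot at 5: [14, 34, 65, 9, 43, 83, 94]

Partitioned: [14, 34, 65, 9, 43, 83, 94]


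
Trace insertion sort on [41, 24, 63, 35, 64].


Initial: [41, 24, 63, 35, 64]
Insert 24: [24, 41, 63, 35, 64]
Insert 63: [24, 41, 63, 35, 64]
Insert 35: [24, 35, 41, 63, 64]
Insert 64: [24, 35, 41, 63, 64]

Sorted: [24, 35, 41, 63, 64]


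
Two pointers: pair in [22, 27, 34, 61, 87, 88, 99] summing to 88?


lo=0(22)+hi=6(99)=121
lo=0(22)+hi=5(88)=110
lo=0(22)+hi=4(87)=109
lo=0(22)+hi=3(61)=83
lo=1(27)+hi=3(61)=88

Yes: 27+61=88


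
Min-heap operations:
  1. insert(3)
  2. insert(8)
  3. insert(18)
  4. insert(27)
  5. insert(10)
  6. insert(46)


insert(3) -> [3]
insert(8) -> [3, 8]
insert(18) -> [3, 8, 18]
insert(27) -> [3, 8, 18, 27]
insert(10) -> [3, 8, 18, 27, 10]
insert(46) -> [3, 8, 18, 27, 10, 46]

Final heap: [3, 8, 18, 27, 10, 46]


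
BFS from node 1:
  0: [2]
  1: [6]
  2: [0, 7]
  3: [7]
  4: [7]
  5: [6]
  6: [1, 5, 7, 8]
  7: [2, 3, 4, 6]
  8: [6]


Visit 1, enqueue [6]
Visit 6, enqueue [5, 7, 8]
Visit 5, enqueue []
Visit 7, enqueue [2, 3, 4]
Visit 8, enqueue []
Visit 2, enqueue [0]
Visit 3, enqueue []
Visit 4, enqueue []
Visit 0, enqueue []

BFS order: [1, 6, 5, 7, 8, 2, 3, 4, 0]


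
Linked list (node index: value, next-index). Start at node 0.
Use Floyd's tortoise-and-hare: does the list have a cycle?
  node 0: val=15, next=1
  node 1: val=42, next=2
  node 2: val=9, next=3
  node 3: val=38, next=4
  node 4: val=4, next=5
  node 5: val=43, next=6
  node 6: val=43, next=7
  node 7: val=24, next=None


Floyd's tortoise (slow, +1) and hare (fast, +2):
  init: slow=0, fast=0
  step 1: slow=1, fast=2
  step 2: slow=2, fast=4
  step 3: slow=3, fast=6
  step 4: fast 6->7->None, no cycle

Cycle: no


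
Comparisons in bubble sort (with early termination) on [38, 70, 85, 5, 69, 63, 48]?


Algorithm: bubble sort (with early termination)
Input: [38, 70, 85, 5, 69, 63, 48]
Sorted: [5, 38, 48, 63, 69, 70, 85]

20


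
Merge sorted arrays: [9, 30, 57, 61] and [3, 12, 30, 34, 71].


Take 3 from B
Take 9 from A
Take 12 from B
Take 30 from A
Take 30 from B
Take 34 from B
Take 57 from A
Take 61 from A

Merged: [3, 9, 12, 30, 30, 34, 57, 61, 71]


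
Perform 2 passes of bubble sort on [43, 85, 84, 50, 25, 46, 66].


Initial: [43, 85, 84, 50, 25, 46, 66]
Pass 1: [43, 84, 50, 25, 46, 66, 85] (5 swaps)
Pass 2: [43, 50, 25, 46, 66, 84, 85] (4 swaps)

After 2 passes: [43, 50, 25, 46, 66, 84, 85]


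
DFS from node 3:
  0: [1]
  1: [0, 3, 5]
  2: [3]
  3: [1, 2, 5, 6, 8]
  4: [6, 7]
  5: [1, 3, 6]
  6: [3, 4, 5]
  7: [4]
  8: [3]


Visit 3, push [8, 6, 5, 2, 1]
Visit 1, push [5, 0]
Visit 0, push []
Visit 5, push [6]
Visit 6, push [4]
Visit 4, push [7]
Visit 7, push []
Visit 2, push []
Visit 8, push []

DFS order: [3, 1, 0, 5, 6, 4, 7, 2, 8]


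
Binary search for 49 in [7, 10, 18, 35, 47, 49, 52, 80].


Step 1: lo=0, hi=7, mid=3, val=35
Step 2: lo=4, hi=7, mid=5, val=49

Found at index 5


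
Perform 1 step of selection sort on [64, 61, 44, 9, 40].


Initial: [64, 61, 44, 9, 40]
Step 1: min=9 at 3
  Swap: [9, 61, 44, 64, 40]

After 1 step: [9, 61, 44, 64, 40]


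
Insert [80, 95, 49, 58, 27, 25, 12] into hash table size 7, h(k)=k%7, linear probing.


Insert 80: h=3 -> slot 3
Insert 95: h=4 -> slot 4
Insert 49: h=0 -> slot 0
Insert 58: h=2 -> slot 2
Insert 27: h=6 -> slot 6
Insert 25: h=4, 1 probes -> slot 5
Insert 12: h=5, 3 probes -> slot 1

Table: [49, 12, 58, 80, 95, 25, 27]


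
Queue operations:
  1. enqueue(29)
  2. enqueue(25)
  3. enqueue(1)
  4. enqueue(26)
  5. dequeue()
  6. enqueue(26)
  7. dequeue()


enqueue(29) -> [29]
enqueue(25) -> [29, 25]
enqueue(1) -> [29, 25, 1]
enqueue(26) -> [29, 25, 1, 26]
dequeue()->29, [25, 1, 26]
enqueue(26) -> [25, 1, 26, 26]
dequeue()->25, [1, 26, 26]

Final queue: [1, 26, 26]


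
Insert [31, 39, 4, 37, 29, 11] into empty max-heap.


Insert 31: [31]
Insert 39: [39, 31]
Insert 4: [39, 31, 4]
Insert 37: [39, 37, 4, 31]
Insert 29: [39, 37, 4, 31, 29]
Insert 11: [39, 37, 11, 31, 29, 4]

Final heap: [39, 37, 11, 31, 29, 4]


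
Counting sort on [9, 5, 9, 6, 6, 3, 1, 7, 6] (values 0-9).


Input: [9, 5, 9, 6, 6, 3, 1, 7, 6]
Counts: [0, 1, 0, 1, 0, 1, 3, 1, 0, 2]

Sorted: [1, 3, 5, 6, 6, 6, 7, 9, 9]


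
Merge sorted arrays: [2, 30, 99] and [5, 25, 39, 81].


Take 2 from A
Take 5 from B
Take 25 from B
Take 30 from A
Take 39 from B
Take 81 from B

Merged: [2, 5, 25, 30, 39, 81, 99]


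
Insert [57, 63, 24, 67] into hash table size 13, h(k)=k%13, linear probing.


Insert 57: h=5 -> slot 5
Insert 63: h=11 -> slot 11
Insert 24: h=11, 1 probes -> slot 12
Insert 67: h=2 -> slot 2

Table: [None, None, 67, None, None, 57, None, None, None, None, None, 63, 24]


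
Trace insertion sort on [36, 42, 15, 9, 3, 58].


Initial: [36, 42, 15, 9, 3, 58]
Insert 42: [36, 42, 15, 9, 3, 58]
Insert 15: [15, 36, 42, 9, 3, 58]
Insert 9: [9, 15, 36, 42, 3, 58]
Insert 3: [3, 9, 15, 36, 42, 58]
Insert 58: [3, 9, 15, 36, 42, 58]

Sorted: [3, 9, 15, 36, 42, 58]


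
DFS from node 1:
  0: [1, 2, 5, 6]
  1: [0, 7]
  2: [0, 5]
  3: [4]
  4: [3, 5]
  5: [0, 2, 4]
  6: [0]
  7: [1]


Visit 1, push [7, 0]
Visit 0, push [6, 5, 2]
Visit 2, push [5]
Visit 5, push [4]
Visit 4, push [3]
Visit 3, push []
Visit 6, push []
Visit 7, push []

DFS order: [1, 0, 2, 5, 4, 3, 6, 7]


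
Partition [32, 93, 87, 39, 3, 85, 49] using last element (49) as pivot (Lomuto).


Pivot: 49
  32 <= 49: advance i (no swap)
  39 <= 49: swap -> [32, 39, 87, 93, 3, 85, 49]
  3 <= 49: swap -> [32, 39, 3, 93, 87, 85, 49]
Place pivot at 3: [32, 39, 3, 49, 87, 85, 93]

Partitioned: [32, 39, 3, 49, 87, 85, 93]


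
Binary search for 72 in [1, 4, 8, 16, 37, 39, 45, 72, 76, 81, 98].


Step 1: lo=0, hi=10, mid=5, val=39
Step 2: lo=6, hi=10, mid=8, val=76
Step 3: lo=6, hi=7, mid=6, val=45
Step 4: lo=7, hi=7, mid=7, val=72

Found at index 7


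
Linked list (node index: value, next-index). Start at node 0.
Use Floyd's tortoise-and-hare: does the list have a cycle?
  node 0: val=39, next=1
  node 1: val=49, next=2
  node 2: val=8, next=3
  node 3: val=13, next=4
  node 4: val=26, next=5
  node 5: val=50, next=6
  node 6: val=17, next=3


Floyd's tortoise (slow, +1) and hare (fast, +2):
  init: slow=0, fast=0
  step 1: slow=1, fast=2
  step 2: slow=2, fast=4
  step 3: slow=3, fast=6
  step 4: slow=4, fast=4
  slow == fast at node 4: cycle detected

Cycle: yes
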